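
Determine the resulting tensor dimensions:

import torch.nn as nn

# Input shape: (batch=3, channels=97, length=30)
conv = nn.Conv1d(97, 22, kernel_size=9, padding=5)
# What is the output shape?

Input shape: (3, 97, 30)
Output shape: (3, 22, 32)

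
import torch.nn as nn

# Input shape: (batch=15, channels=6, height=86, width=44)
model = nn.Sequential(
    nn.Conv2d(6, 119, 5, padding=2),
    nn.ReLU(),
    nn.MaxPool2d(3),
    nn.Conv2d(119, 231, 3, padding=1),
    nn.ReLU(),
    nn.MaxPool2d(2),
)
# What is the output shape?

Input shape: (15, 6, 86, 44)
  -> after first Conv2d: (15, 119, 86, 44)
  -> after first MaxPool2d: (15, 119, 28, 14)
  -> after second Conv2d: (15, 231, 28, 14)
Output shape: (15, 231, 14, 7)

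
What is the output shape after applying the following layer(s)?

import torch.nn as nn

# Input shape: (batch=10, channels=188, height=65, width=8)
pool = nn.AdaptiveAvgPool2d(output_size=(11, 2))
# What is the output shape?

Input shape: (10, 188, 65, 8)
Output shape: (10, 188, 11, 2)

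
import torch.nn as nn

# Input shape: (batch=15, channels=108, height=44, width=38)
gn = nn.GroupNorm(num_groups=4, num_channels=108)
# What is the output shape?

Input shape: (15, 108, 44, 38)
Output shape: (15, 108, 44, 38)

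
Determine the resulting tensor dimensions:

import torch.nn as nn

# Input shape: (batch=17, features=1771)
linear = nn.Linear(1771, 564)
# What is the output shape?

Input shape: (17, 1771)
Output shape: (17, 564)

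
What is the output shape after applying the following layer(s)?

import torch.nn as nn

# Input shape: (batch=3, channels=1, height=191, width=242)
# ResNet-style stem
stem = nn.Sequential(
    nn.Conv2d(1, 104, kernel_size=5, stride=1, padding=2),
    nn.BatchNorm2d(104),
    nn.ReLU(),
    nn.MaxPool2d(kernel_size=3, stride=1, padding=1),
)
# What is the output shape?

Input shape: (3, 1, 191, 242)
  -> after Conv2d 5x5 stride=1: (3, 104, 191, 242)
Output shape: (3, 104, 191, 242)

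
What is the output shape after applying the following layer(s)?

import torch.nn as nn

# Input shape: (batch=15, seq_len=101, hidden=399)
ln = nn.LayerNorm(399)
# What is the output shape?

Input shape: (15, 101, 399)
Output shape: (15, 101, 399)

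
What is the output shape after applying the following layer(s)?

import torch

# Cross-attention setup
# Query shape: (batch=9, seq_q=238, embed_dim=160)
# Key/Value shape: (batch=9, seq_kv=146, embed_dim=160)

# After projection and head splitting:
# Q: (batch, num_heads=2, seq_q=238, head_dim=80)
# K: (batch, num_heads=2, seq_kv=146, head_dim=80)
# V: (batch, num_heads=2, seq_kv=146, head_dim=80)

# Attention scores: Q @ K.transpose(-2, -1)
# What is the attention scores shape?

Input shape: (9, 238, 160)
Output shape: (9, 2, 238, 146)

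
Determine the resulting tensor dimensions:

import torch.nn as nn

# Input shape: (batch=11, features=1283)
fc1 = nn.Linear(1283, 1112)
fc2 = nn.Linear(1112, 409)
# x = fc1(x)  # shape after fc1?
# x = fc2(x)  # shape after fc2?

Input shape: (11, 1283)
  -> after fc1: (11, 1112)
Output shape: (11, 409)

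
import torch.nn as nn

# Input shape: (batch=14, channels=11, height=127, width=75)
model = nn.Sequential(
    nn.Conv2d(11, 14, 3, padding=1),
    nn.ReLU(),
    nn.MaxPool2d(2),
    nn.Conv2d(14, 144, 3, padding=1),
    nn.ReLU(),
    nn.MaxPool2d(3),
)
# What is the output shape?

Input shape: (14, 11, 127, 75)
  -> after first Conv2d: (14, 14, 127, 75)
  -> after first MaxPool2d: (14, 14, 63, 37)
  -> after second Conv2d: (14, 144, 63, 37)
Output shape: (14, 144, 21, 12)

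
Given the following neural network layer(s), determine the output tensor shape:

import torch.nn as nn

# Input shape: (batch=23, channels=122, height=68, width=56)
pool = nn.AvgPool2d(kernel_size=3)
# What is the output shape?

Input shape: (23, 122, 68, 56)
Output shape: (23, 122, 22, 18)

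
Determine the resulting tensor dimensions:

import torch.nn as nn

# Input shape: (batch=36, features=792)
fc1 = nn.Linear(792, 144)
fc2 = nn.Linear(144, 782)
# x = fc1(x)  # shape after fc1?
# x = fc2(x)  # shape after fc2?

Input shape: (36, 792)
  -> after fc1: (36, 144)
Output shape: (36, 782)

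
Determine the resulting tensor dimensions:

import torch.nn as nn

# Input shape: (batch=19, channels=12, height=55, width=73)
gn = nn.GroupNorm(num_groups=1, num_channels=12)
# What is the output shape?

Input shape: (19, 12, 55, 73)
Output shape: (19, 12, 55, 73)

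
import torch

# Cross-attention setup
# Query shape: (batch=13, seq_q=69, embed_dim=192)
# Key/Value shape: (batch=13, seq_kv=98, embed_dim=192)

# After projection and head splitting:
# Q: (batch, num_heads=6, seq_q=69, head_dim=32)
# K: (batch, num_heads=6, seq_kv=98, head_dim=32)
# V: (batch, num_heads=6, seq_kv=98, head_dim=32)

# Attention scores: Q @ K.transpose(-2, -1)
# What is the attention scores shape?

Input shape: (13, 69, 192)
Output shape: (13, 6, 69, 98)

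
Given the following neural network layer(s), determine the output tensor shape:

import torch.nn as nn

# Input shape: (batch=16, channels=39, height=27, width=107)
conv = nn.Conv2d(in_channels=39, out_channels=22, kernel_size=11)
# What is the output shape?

Input shape: (16, 39, 27, 107)
Output shape: (16, 22, 17, 97)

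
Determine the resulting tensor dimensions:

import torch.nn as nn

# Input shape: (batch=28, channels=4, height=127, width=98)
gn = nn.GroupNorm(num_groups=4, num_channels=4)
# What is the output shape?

Input shape: (28, 4, 127, 98)
Output shape: (28, 4, 127, 98)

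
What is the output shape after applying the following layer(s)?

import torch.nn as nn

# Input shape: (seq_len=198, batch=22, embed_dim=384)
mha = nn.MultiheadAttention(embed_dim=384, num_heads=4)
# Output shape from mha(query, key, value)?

Input shape: (198, 22, 384)
Output shape: (198, 22, 384)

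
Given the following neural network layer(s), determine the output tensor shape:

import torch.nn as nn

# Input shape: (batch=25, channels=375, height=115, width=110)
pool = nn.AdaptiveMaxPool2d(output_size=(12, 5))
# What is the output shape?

Input shape: (25, 375, 115, 110)
Output shape: (25, 375, 12, 5)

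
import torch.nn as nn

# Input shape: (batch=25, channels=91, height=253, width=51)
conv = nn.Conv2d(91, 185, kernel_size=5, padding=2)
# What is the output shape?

Input shape: (25, 91, 253, 51)
Output shape: (25, 185, 253, 51)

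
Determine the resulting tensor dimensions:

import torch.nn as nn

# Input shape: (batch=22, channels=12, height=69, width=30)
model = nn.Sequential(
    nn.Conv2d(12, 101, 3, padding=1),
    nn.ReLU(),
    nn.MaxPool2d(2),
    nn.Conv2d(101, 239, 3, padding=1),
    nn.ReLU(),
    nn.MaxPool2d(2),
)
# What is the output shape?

Input shape: (22, 12, 69, 30)
  -> after first Conv2d: (22, 101, 69, 30)
  -> after first MaxPool2d: (22, 101, 34, 15)
  -> after second Conv2d: (22, 239, 34, 15)
Output shape: (22, 239, 17, 7)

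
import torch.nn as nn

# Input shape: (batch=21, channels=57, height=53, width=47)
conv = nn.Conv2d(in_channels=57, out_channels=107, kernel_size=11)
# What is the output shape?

Input shape: (21, 57, 53, 47)
Output shape: (21, 107, 43, 37)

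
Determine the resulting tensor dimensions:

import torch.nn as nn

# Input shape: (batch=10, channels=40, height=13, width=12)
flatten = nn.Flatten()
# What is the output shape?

Input shape: (10, 40, 13, 12)
Output shape: (10, 6240)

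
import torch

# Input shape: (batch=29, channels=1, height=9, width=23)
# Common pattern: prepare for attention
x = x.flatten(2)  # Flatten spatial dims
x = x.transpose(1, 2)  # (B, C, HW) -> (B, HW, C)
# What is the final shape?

Input shape: (29, 1, 9, 23)
  -> after flatten(2): (29, 1, 207)
Output shape: (29, 207, 1)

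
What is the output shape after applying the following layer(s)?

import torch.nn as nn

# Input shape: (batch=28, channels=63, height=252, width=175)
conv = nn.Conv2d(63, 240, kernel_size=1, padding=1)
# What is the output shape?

Input shape: (28, 63, 252, 175)
Output shape: (28, 240, 254, 177)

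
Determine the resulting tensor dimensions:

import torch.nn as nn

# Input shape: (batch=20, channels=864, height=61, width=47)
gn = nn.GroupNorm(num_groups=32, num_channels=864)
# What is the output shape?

Input shape: (20, 864, 61, 47)
Output shape: (20, 864, 61, 47)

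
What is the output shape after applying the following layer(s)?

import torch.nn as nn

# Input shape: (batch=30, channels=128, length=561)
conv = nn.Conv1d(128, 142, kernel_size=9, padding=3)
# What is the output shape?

Input shape: (30, 128, 561)
Output shape: (30, 142, 559)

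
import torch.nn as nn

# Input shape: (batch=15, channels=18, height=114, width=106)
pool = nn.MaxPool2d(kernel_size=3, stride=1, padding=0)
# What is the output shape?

Input shape: (15, 18, 114, 106)
Output shape: (15, 18, 112, 104)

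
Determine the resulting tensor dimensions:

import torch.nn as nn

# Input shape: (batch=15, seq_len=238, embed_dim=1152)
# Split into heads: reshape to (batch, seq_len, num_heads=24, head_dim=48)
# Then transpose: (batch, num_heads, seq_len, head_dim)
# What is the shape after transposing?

Input shape: (15, 238, 1152)
  -> after reshape: (15, 238, 24, 48)
Output shape: (15, 24, 238, 48)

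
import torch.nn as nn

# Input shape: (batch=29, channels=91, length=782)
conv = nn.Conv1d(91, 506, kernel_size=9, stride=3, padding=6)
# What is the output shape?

Input shape: (29, 91, 782)
Output shape: (29, 506, 262)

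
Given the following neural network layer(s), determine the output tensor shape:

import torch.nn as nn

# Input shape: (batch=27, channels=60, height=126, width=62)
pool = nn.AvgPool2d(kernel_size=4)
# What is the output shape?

Input shape: (27, 60, 126, 62)
Output shape: (27, 60, 31, 15)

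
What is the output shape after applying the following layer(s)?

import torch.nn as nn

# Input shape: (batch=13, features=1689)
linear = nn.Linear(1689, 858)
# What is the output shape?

Input shape: (13, 1689)
Output shape: (13, 858)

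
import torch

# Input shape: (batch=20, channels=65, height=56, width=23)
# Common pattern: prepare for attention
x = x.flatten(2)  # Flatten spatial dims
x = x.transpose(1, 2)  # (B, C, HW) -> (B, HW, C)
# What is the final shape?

Input shape: (20, 65, 56, 23)
  -> after flatten(2): (20, 65, 1288)
Output shape: (20, 1288, 65)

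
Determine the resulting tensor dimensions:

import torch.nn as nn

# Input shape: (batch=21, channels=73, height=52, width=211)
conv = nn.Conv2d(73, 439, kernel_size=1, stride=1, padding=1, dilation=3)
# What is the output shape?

Input shape: (21, 73, 52, 211)
Output shape: (21, 439, 54, 213)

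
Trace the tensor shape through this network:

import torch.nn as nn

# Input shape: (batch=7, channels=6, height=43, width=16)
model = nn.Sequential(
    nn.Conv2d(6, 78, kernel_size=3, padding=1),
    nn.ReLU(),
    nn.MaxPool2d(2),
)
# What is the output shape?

Input shape: (7, 6, 43, 16)
  -> after Conv2d: (7, 78, 43, 16)
  -> after ReLU: (7, 78, 43, 16)
Output shape: (7, 78, 21, 8)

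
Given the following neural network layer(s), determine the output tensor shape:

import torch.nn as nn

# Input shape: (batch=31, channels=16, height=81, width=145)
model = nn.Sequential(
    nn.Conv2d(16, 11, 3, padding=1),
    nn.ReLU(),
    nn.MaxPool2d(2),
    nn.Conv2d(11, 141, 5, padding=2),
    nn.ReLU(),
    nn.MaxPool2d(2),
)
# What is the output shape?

Input shape: (31, 16, 81, 145)
  -> after first Conv2d: (31, 11, 81, 145)
  -> after first MaxPool2d: (31, 11, 40, 72)
  -> after second Conv2d: (31, 141, 40, 72)
Output shape: (31, 141, 20, 36)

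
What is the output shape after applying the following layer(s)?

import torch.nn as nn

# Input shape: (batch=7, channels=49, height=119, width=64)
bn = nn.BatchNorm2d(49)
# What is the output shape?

Input shape: (7, 49, 119, 64)
Output shape: (7, 49, 119, 64)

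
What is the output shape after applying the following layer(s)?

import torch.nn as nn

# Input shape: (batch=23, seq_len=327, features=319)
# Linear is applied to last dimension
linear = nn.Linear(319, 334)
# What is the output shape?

Input shape: (23, 327, 319)
Output shape: (23, 327, 334)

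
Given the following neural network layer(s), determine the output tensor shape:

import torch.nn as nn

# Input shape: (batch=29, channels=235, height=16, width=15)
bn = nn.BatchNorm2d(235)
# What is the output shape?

Input shape: (29, 235, 16, 15)
Output shape: (29, 235, 16, 15)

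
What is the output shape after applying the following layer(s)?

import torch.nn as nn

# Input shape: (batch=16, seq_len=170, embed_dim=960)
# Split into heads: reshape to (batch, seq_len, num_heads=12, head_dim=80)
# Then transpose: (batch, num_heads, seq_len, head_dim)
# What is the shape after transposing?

Input shape: (16, 170, 960)
  -> after reshape: (16, 170, 12, 80)
Output shape: (16, 12, 170, 80)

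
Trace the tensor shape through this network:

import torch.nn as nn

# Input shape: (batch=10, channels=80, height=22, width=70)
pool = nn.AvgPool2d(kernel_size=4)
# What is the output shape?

Input shape: (10, 80, 22, 70)
Output shape: (10, 80, 5, 17)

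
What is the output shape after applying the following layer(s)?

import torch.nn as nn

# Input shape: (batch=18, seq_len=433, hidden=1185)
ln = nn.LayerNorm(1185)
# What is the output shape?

Input shape: (18, 433, 1185)
Output shape: (18, 433, 1185)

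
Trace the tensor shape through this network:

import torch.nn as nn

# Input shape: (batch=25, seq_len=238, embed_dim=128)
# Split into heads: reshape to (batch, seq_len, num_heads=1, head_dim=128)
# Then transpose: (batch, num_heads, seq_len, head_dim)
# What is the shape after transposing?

Input shape: (25, 238, 128)
  -> after reshape: (25, 238, 1, 128)
Output shape: (25, 1, 238, 128)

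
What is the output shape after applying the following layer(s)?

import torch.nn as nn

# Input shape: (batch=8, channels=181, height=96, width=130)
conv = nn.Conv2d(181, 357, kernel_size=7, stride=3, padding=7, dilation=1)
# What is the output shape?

Input shape: (8, 181, 96, 130)
Output shape: (8, 357, 35, 46)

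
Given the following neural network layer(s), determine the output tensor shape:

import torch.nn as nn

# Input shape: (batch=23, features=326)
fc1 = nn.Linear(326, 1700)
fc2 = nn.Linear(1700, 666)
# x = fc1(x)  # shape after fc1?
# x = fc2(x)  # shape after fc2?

Input shape: (23, 326)
  -> after fc1: (23, 1700)
Output shape: (23, 666)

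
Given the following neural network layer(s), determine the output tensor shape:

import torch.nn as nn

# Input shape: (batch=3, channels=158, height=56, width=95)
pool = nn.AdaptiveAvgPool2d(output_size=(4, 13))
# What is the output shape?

Input shape: (3, 158, 56, 95)
Output shape: (3, 158, 4, 13)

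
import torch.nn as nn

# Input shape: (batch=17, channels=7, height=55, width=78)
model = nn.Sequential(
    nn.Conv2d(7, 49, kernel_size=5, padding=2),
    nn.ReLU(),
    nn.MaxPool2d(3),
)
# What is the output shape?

Input shape: (17, 7, 55, 78)
  -> after Conv2d: (17, 49, 55, 78)
  -> after ReLU: (17, 49, 55, 78)
Output shape: (17, 49, 18, 26)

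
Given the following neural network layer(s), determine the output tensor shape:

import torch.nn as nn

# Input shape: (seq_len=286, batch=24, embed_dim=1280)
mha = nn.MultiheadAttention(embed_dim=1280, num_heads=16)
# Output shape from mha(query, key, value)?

Input shape: (286, 24, 1280)
Output shape: (286, 24, 1280)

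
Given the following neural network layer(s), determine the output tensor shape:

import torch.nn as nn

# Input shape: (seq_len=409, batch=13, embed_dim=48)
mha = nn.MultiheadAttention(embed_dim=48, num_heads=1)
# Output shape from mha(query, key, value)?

Input shape: (409, 13, 48)
Output shape: (409, 13, 48)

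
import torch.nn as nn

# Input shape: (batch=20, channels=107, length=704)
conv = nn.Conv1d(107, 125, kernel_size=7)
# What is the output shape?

Input shape: (20, 107, 704)
Output shape: (20, 125, 698)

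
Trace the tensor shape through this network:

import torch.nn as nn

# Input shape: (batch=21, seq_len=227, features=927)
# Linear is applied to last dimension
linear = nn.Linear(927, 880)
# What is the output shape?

Input shape: (21, 227, 927)
Output shape: (21, 227, 880)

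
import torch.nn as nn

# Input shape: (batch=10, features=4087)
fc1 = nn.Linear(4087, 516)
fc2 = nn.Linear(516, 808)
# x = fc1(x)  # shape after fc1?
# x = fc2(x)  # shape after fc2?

Input shape: (10, 4087)
  -> after fc1: (10, 516)
Output shape: (10, 808)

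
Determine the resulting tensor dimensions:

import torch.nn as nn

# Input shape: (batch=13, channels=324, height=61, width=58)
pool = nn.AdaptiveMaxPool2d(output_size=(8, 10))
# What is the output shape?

Input shape: (13, 324, 61, 58)
Output shape: (13, 324, 8, 10)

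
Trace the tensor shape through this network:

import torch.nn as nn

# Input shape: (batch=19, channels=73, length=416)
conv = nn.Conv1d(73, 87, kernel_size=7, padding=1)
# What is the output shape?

Input shape: (19, 73, 416)
Output shape: (19, 87, 412)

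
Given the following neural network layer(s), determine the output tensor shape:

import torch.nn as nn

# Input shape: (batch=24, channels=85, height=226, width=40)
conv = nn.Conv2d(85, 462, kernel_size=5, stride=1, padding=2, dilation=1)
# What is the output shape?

Input shape: (24, 85, 226, 40)
Output shape: (24, 462, 226, 40)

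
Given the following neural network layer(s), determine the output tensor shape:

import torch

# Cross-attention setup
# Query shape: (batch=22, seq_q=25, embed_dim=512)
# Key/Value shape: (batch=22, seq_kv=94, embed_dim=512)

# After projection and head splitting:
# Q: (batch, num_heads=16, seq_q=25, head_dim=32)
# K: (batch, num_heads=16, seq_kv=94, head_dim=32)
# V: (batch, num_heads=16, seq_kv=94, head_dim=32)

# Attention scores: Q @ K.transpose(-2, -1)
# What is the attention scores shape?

Input shape: (22, 25, 512)
Output shape: (22, 16, 25, 94)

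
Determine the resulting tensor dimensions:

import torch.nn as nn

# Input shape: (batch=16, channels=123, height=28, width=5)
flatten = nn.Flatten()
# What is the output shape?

Input shape: (16, 123, 28, 5)
Output shape: (16, 17220)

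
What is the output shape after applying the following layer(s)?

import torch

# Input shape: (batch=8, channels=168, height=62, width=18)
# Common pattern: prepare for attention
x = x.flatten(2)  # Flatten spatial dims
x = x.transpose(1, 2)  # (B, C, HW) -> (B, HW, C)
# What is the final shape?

Input shape: (8, 168, 62, 18)
  -> after flatten(2): (8, 168, 1116)
Output shape: (8, 1116, 168)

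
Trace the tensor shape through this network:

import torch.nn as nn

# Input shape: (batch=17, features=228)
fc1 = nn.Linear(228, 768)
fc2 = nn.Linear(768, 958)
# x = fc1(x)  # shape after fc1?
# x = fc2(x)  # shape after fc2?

Input shape: (17, 228)
  -> after fc1: (17, 768)
Output shape: (17, 958)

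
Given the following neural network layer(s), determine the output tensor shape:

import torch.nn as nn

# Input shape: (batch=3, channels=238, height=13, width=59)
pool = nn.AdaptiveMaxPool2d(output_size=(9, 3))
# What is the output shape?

Input shape: (3, 238, 13, 59)
Output shape: (3, 238, 9, 3)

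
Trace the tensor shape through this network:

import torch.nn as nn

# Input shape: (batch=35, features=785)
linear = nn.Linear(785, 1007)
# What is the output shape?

Input shape: (35, 785)
Output shape: (35, 1007)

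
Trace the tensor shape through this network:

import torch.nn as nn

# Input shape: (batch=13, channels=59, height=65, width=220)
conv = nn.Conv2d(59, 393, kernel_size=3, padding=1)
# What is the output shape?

Input shape: (13, 59, 65, 220)
Output shape: (13, 393, 65, 220)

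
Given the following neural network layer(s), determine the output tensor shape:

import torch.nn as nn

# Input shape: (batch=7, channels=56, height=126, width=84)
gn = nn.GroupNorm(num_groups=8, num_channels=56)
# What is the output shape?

Input shape: (7, 56, 126, 84)
Output shape: (7, 56, 126, 84)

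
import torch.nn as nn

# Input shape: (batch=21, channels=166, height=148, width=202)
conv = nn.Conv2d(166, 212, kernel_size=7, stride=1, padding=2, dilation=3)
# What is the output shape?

Input shape: (21, 166, 148, 202)
Output shape: (21, 212, 134, 188)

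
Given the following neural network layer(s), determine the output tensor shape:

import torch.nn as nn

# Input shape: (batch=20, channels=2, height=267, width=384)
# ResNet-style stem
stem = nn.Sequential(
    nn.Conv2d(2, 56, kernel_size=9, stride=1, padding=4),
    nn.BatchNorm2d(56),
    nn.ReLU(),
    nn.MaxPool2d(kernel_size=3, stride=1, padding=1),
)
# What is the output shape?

Input shape: (20, 2, 267, 384)
  -> after Conv2d 9x9 stride=1: (20, 56, 267, 384)
Output shape: (20, 56, 267, 384)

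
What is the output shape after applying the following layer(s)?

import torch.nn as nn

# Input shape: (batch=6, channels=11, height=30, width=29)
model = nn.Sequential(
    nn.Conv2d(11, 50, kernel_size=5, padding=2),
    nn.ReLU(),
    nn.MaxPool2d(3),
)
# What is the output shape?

Input shape: (6, 11, 30, 29)
  -> after Conv2d: (6, 50, 30, 29)
  -> after ReLU: (6, 50, 30, 29)
Output shape: (6, 50, 10, 9)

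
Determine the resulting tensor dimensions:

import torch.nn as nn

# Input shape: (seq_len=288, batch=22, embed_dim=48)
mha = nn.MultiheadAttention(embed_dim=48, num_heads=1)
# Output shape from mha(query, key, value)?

Input shape: (288, 22, 48)
Output shape: (288, 22, 48)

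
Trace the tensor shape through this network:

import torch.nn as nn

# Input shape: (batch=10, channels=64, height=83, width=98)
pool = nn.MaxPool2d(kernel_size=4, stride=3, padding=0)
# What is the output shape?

Input shape: (10, 64, 83, 98)
Output shape: (10, 64, 27, 32)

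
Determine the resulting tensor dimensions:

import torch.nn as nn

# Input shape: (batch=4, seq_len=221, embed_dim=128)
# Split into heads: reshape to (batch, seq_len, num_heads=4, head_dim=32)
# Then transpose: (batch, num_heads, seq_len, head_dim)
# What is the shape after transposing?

Input shape: (4, 221, 128)
  -> after reshape: (4, 221, 4, 32)
Output shape: (4, 4, 221, 32)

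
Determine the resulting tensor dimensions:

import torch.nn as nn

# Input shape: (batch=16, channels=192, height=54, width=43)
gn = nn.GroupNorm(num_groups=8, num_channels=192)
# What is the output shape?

Input shape: (16, 192, 54, 43)
Output shape: (16, 192, 54, 43)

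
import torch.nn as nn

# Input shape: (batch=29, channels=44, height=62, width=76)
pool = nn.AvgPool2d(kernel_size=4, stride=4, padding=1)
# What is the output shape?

Input shape: (29, 44, 62, 76)
Output shape: (29, 44, 16, 19)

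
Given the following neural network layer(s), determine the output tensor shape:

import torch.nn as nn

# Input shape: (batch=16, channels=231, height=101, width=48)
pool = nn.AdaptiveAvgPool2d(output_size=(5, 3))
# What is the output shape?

Input shape: (16, 231, 101, 48)
Output shape: (16, 231, 5, 3)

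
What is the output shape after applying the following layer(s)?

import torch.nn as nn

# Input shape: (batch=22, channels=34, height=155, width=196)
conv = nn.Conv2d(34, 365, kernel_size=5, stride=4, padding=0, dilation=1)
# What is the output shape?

Input shape: (22, 34, 155, 196)
Output shape: (22, 365, 38, 48)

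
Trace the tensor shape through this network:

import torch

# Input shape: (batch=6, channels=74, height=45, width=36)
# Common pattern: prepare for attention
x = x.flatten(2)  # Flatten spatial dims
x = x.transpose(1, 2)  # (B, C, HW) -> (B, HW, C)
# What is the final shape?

Input shape: (6, 74, 45, 36)
  -> after flatten(2): (6, 74, 1620)
Output shape: (6, 1620, 74)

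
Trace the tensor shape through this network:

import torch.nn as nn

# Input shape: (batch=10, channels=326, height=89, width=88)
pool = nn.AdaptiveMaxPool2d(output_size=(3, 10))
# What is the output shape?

Input shape: (10, 326, 89, 88)
Output shape: (10, 326, 3, 10)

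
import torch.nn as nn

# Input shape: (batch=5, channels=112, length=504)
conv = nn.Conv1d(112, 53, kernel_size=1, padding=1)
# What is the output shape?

Input shape: (5, 112, 504)
Output shape: (5, 53, 506)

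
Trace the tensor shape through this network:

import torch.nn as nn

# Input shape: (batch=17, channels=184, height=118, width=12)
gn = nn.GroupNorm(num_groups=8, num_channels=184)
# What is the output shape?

Input shape: (17, 184, 118, 12)
Output shape: (17, 184, 118, 12)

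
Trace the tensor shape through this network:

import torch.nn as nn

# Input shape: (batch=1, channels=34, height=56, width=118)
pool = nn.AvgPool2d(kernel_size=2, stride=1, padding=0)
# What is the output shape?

Input shape: (1, 34, 56, 118)
Output shape: (1, 34, 55, 117)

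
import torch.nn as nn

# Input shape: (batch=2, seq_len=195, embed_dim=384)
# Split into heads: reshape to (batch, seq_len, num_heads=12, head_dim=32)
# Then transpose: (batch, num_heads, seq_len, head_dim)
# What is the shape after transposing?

Input shape: (2, 195, 384)
  -> after reshape: (2, 195, 12, 32)
Output shape: (2, 12, 195, 32)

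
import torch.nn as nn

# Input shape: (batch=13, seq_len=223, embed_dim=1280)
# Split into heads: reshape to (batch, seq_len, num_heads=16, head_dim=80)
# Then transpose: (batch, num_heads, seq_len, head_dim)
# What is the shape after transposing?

Input shape: (13, 223, 1280)
  -> after reshape: (13, 223, 16, 80)
Output shape: (13, 16, 223, 80)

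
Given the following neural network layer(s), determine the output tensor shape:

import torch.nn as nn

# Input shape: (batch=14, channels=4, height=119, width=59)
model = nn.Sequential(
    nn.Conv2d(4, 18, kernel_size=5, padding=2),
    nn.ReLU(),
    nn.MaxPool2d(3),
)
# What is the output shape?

Input shape: (14, 4, 119, 59)
  -> after Conv2d: (14, 18, 119, 59)
  -> after ReLU: (14, 18, 119, 59)
Output shape: (14, 18, 39, 19)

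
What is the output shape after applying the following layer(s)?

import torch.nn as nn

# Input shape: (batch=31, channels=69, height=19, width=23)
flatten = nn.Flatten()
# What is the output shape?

Input shape: (31, 69, 19, 23)
Output shape: (31, 30153)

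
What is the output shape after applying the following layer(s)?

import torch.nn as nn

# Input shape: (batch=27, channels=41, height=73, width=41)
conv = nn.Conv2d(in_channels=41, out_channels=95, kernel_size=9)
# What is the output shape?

Input shape: (27, 41, 73, 41)
Output shape: (27, 95, 65, 33)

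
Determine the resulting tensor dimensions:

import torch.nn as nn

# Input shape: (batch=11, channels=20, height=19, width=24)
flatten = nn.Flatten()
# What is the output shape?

Input shape: (11, 20, 19, 24)
Output shape: (11, 9120)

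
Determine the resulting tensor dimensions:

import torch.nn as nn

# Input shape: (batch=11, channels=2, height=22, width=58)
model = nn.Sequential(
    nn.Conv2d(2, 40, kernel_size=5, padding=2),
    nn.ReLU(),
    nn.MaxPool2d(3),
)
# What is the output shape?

Input shape: (11, 2, 22, 58)
  -> after Conv2d: (11, 40, 22, 58)
  -> after ReLU: (11, 40, 22, 58)
Output shape: (11, 40, 7, 19)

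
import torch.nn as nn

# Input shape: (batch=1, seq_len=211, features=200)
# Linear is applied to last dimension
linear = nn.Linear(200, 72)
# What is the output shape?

Input shape: (1, 211, 200)
Output shape: (1, 211, 72)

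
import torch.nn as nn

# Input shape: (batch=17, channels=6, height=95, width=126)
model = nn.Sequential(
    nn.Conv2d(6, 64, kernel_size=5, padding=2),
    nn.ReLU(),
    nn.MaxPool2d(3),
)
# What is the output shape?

Input shape: (17, 6, 95, 126)
  -> after Conv2d: (17, 64, 95, 126)
  -> after ReLU: (17, 64, 95, 126)
Output shape: (17, 64, 31, 42)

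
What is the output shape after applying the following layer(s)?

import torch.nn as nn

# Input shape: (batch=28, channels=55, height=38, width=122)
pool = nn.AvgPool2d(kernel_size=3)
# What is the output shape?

Input shape: (28, 55, 38, 122)
Output shape: (28, 55, 12, 40)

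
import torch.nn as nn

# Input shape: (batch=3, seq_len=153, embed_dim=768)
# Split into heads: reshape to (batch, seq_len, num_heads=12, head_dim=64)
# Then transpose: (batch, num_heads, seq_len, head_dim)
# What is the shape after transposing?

Input shape: (3, 153, 768)
  -> after reshape: (3, 153, 12, 64)
Output shape: (3, 12, 153, 64)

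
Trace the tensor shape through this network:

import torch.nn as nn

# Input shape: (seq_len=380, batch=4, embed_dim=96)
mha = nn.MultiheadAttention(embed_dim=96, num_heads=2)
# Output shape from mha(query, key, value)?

Input shape: (380, 4, 96)
Output shape: (380, 4, 96)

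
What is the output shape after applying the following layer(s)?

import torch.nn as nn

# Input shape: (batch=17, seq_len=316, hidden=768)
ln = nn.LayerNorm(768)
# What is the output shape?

Input shape: (17, 316, 768)
Output shape: (17, 316, 768)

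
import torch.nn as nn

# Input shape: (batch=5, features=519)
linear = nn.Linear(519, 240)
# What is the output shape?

Input shape: (5, 519)
Output shape: (5, 240)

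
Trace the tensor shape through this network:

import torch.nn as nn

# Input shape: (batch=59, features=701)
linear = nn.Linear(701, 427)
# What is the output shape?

Input shape: (59, 701)
Output shape: (59, 427)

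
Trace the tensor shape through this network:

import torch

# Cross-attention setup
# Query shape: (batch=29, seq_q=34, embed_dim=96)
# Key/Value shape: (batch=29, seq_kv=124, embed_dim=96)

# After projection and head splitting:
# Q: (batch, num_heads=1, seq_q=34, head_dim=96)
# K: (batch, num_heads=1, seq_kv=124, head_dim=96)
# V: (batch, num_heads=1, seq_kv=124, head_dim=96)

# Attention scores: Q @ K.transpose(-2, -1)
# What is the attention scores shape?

Input shape: (29, 34, 96)
Output shape: (29, 1, 34, 124)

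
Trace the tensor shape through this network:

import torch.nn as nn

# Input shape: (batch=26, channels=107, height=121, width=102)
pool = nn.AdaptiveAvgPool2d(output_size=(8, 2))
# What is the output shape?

Input shape: (26, 107, 121, 102)
Output shape: (26, 107, 8, 2)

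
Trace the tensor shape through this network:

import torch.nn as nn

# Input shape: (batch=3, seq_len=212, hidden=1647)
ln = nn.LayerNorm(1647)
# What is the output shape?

Input shape: (3, 212, 1647)
Output shape: (3, 212, 1647)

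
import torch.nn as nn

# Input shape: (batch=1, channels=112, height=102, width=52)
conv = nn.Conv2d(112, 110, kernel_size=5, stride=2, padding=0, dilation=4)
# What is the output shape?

Input shape: (1, 112, 102, 52)
Output shape: (1, 110, 43, 18)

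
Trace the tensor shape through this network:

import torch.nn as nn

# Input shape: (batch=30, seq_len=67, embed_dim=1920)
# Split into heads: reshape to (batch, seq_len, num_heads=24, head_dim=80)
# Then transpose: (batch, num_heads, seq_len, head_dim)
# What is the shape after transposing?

Input shape: (30, 67, 1920)
  -> after reshape: (30, 67, 24, 80)
Output shape: (30, 24, 67, 80)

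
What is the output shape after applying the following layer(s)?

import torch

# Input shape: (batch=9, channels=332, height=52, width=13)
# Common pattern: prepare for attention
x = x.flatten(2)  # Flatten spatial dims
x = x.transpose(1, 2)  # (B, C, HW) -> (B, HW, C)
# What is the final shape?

Input shape: (9, 332, 52, 13)
  -> after flatten(2): (9, 332, 676)
Output shape: (9, 676, 332)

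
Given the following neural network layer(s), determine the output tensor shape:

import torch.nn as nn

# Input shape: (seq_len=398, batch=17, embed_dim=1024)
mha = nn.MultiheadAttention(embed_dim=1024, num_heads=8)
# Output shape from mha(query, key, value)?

Input shape: (398, 17, 1024)
Output shape: (398, 17, 1024)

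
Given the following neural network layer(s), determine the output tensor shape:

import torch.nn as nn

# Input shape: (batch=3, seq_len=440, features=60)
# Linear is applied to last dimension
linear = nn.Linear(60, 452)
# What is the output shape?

Input shape: (3, 440, 60)
Output shape: (3, 440, 452)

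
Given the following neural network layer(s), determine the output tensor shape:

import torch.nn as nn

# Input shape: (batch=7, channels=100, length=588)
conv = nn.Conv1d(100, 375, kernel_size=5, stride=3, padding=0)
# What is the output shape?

Input shape: (7, 100, 588)
Output shape: (7, 375, 195)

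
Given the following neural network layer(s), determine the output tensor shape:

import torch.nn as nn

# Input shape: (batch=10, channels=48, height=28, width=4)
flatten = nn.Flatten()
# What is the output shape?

Input shape: (10, 48, 28, 4)
Output shape: (10, 5376)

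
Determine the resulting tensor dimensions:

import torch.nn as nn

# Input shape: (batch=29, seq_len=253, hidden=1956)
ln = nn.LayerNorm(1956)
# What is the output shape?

Input shape: (29, 253, 1956)
Output shape: (29, 253, 1956)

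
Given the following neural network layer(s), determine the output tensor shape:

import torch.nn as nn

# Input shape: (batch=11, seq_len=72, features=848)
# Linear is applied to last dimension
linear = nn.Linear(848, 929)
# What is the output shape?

Input shape: (11, 72, 848)
Output shape: (11, 72, 929)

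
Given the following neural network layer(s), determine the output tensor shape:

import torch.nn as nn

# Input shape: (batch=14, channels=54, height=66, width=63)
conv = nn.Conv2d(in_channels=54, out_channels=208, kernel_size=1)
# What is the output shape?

Input shape: (14, 54, 66, 63)
Output shape: (14, 208, 66, 63)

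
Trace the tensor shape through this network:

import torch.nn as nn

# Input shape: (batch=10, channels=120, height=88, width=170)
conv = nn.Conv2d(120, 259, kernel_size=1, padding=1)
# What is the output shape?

Input shape: (10, 120, 88, 170)
Output shape: (10, 259, 90, 172)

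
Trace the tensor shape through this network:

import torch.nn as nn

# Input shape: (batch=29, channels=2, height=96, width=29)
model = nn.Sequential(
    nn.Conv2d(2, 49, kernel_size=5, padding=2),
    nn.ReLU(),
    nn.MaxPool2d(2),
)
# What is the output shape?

Input shape: (29, 2, 96, 29)
  -> after Conv2d: (29, 49, 96, 29)
  -> after ReLU: (29, 49, 96, 29)
Output shape: (29, 49, 48, 14)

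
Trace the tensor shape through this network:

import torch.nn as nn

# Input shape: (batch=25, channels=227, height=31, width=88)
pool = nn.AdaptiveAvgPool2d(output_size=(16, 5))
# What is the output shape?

Input shape: (25, 227, 31, 88)
Output shape: (25, 227, 16, 5)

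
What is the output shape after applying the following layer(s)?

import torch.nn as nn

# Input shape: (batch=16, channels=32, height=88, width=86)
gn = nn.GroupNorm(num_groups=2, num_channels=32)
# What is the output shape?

Input shape: (16, 32, 88, 86)
Output shape: (16, 32, 88, 86)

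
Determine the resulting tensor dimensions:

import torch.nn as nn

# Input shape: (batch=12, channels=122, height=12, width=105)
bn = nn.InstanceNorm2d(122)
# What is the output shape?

Input shape: (12, 122, 12, 105)
Output shape: (12, 122, 12, 105)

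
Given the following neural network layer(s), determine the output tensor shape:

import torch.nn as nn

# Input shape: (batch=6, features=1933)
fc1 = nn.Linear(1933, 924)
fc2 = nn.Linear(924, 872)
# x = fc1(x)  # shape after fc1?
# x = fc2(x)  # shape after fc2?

Input shape: (6, 1933)
  -> after fc1: (6, 924)
Output shape: (6, 872)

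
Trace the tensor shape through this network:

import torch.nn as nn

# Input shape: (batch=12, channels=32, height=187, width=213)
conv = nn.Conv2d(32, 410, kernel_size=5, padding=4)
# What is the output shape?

Input shape: (12, 32, 187, 213)
Output shape: (12, 410, 191, 217)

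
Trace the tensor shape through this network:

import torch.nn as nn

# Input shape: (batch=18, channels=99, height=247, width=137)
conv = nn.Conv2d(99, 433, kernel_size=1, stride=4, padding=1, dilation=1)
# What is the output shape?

Input shape: (18, 99, 247, 137)
Output shape: (18, 433, 63, 35)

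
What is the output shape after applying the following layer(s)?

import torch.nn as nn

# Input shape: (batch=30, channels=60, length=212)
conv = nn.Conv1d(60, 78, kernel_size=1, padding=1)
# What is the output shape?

Input shape: (30, 60, 212)
Output shape: (30, 78, 214)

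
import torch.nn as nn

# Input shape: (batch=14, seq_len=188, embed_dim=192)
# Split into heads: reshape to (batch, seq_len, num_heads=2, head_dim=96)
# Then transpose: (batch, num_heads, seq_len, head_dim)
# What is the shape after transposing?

Input shape: (14, 188, 192)
  -> after reshape: (14, 188, 2, 96)
Output shape: (14, 2, 188, 96)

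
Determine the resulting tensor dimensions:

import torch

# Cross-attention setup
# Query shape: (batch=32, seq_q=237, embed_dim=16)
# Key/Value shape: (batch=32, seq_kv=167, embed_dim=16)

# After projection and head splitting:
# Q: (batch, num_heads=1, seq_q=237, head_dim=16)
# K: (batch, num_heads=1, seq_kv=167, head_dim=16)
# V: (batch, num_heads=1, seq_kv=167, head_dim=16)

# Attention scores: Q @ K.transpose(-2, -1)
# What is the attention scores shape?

Input shape: (32, 237, 16)
Output shape: (32, 1, 237, 167)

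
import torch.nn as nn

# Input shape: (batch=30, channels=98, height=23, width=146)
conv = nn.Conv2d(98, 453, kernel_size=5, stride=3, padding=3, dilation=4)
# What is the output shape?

Input shape: (30, 98, 23, 146)
Output shape: (30, 453, 5, 46)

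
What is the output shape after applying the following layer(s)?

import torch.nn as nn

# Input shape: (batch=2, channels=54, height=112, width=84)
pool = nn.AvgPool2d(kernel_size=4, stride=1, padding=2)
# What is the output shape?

Input shape: (2, 54, 112, 84)
Output shape: (2, 54, 113, 85)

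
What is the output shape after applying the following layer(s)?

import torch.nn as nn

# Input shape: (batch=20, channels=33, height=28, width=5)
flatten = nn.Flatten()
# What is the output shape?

Input shape: (20, 33, 28, 5)
Output shape: (20, 4620)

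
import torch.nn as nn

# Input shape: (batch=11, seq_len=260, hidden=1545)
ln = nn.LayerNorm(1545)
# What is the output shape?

Input shape: (11, 260, 1545)
Output shape: (11, 260, 1545)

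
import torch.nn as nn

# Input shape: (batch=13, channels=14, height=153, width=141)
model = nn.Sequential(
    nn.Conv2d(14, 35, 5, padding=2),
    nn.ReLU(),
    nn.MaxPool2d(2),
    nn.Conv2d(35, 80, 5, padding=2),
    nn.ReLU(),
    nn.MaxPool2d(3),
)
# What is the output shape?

Input shape: (13, 14, 153, 141)
  -> after first Conv2d: (13, 35, 153, 141)
  -> after first MaxPool2d: (13, 35, 76, 70)
  -> after second Conv2d: (13, 80, 76, 70)
Output shape: (13, 80, 25, 23)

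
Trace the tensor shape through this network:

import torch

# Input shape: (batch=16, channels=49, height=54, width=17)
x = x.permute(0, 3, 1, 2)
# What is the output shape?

Input shape: (16, 49, 54, 17)
Output shape: (16, 17, 49, 54)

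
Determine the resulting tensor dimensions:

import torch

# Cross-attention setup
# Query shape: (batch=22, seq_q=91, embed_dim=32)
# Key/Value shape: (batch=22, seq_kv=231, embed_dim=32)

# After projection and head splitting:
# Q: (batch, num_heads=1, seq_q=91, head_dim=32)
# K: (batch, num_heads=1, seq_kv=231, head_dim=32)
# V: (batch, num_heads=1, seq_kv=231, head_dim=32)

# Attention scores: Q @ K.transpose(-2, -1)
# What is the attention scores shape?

Input shape: (22, 91, 32)
Output shape: (22, 1, 91, 231)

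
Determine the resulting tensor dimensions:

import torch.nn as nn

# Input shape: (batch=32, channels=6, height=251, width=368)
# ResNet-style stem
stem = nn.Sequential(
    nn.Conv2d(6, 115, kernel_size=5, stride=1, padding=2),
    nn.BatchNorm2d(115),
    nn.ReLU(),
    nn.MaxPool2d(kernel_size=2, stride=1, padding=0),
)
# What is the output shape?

Input shape: (32, 6, 251, 368)
  -> after Conv2d 5x5 stride=1: (32, 115, 251, 368)
Output shape: (32, 115, 250, 367)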